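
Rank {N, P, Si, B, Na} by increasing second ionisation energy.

Si < P < B < N < Na

The second ionization energy removes an electron from the +1 ion. For each element: N⁺ still has 4 valence electrons; P⁺ still has 4 valence electrons; Si⁺ still has 3 valence electrons; B⁺ still has 2 valence electrons; Na⁺ is the bare [Ne] core.
Core electrons are held far more tightly than valence electrons, so Na tops the IE_2 order.
Valence configurations: N⁺ [He]2s²2p², P⁺ [Ne]3s²3p², Si⁺ [Ne]3s²3p¹, B⁺ [He]2s².
Tabulated IE_2 (kJ/mol): N 2856, P 1907, Si 1577, B 2427, Na 4562.
Putting it together, IE_2: Si < P < B < N < Na.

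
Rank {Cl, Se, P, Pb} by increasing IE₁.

P is in period 3, group 15; Cl is in period 3, group 17; Se is in period 4, group 16; Pb is in period 6, group 14.
Removing the outermost electron gets harder across a period and easier down a group.
Neither a single period nor a single group — weigh both effects.
Se > Pb: relative to Pb, both the across-period and down-group shifts push Se's first ionization energy up.
P > Se: period and group pull opposite ways; the down-group shift dominates (1012 vs 941 kJ/mol).
Cl > P: Cl lies to the right of P in period 3, so the across-period effect alone puts Cl higher.
Approximate values (kJ/mol): P 1012, Cl 1251, Se 941, Pb 716.
So from lowest to highest: Pb < Se < P < Cl.

Pb, Se, P, Cl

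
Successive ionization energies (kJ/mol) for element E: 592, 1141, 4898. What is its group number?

Group 2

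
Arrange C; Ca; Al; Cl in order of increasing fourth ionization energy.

After 3 electrons have been removed, what remains? C³⁺ still has 1 valence electron; Ca³⁺ is already 1 electron into the core; Al³⁺ is the bare [Ne] core; Cl³⁺ still has 4 valence electrons.
Breaking into a closed-shell core is much more expensive than removing a leftover valence electron — Ca and Al have the largest IE_4 here.
Valence configurations: C³⁺ [He]2s¹, Cl³⁺ [Ne]3s²3p².
The numbers (kJ/mol): C 6223, Ca 6491, Al 11577, Cl 5159.
Hence IE_4: Cl < C < Ca < Al.

Cl < C < Ca < Al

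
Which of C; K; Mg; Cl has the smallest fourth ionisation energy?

Cl

After 3 electrons have been removed, what remains? C³⁺ still has 1 valence electron; K³⁺ is already 2 electrons into the core; Mg³⁺ is already 1 electron into the core; Cl³⁺ still has 4 valence electrons.
Usually core removal costs more than valence removal, but here the competition is close: a tightly held n=2 valence electron can cost more to remove than an n=3 core electron, so the actual values have to decide it.
Valence configurations: C³⁺ [He]2s¹, Cl³⁺ [Ne]3s²3p².
Approximate IE_4 values (kJ/mol): C 6223, K 5877, Mg 10543, Cl 5159.
Overall IE_4 order: Cl < K < C < Mg.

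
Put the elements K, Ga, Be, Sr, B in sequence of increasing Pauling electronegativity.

K < Sr < Be < Ga < B

Be is in period 2, group 2; B is in period 2, group 13; K is in period 4, group 1; Ga is in period 4, group 13; Sr is in period 5, group 2.
EN rises left→right (higher Z_eff, smaller atoms) and falls top→bottom (larger, more shielded atoms).
Neither a single period nor a single group — weigh both effects.
Sr > K: period and group pull opposite ways; the across-period shift dominates (0.95 vs 0.82).
Be > Sr: Be sits above Sr in group 2, so the down-group effect alone puts Be higher.
Ga > Be: period and group pull opposite ways; the across-period shift dominates (1.81 vs 1.57).
B > Ga: they share group 13; the group trend gives B the larger value.
For reference (Pauling): Be 1.57, B 2.04, K 0.82, Ga 1.81, Sr 0.95.
So from lowest to highest: K < Sr < Be < Ga < B.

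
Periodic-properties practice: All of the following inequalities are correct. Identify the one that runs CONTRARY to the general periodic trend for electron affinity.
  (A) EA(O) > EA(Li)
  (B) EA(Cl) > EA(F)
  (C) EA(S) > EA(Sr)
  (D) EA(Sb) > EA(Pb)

The general trend: electron affinity increases across a period and decreases down a group.
(A) O (period 2, group 16) vs Li (period 2, group 1): the stated order agrees with the simple trend.
(B) Cl (period 3, group 17) vs F (period 2, group 17): the stated order contradicts the simple trend.
(C) S (period 3, group 16) vs Sr (period 5, group 2): the stated order agrees with the simple trend.
(D) Sb (period 5, group 15) vs Pb (period 6, group 14): the stated order agrees with the simple trend.
The exception is (B): F's small 2p subshell makes the incoming electron feel strong e⁻–e⁻ repulsion, so Cl actually releases more energy on gaining an electron.

(B)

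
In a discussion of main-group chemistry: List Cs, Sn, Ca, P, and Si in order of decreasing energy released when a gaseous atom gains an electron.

Si is in period 3, group 14; P is in period 3, group 15; Ca is in period 4, group 2; Sn is in period 5, group 14; Cs is in period 6, group 1.
Adding an electron releases more energy for atoms nearer the top right (short of the noble gases).
These span different periods and groups, so the two trends combine.
Cs > Ca: this pair runs against the simple trend — see the exception note.
P > Cs: both effects reinforce here, so P is clearly the higher of the two.
Sn > P: this pair runs against the simple trend — see the exception note.
Si > Sn: Si sits above Sn in group 14, so the down-group effect alone puts Si higher.
Note the exception: Cs has a higher electron affinity than Ca, contrary to the simple trend — adding an electron to Ca (ns²) has to open a new, higher-energy np subshell, which is unfavourable.
Note the exception: Sn has a higher electron affinity than P, contrary to the simple trend — adding an electron to P's half-filled np³ subshell costs electron-pairing energy.
Note the exception: Si has a higher electron affinity than P, contrary to the simple trend — adding an electron to P's half-filled 3p³ is unfavourable, so Si (3p²) has the more exothermic EA.
Tabulated electron affinity (kJ/mol): Si 134, P 72, Ca 2, Sn 107, Cs 46.
So from highest to lowest: Si > Sn > P > Cs > Ca.

Si > Sn > P > Cs > Ca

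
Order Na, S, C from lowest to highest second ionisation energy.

S < C < Na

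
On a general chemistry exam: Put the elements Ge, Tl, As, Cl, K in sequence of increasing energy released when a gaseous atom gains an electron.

Cl is in period 3, group 17; K is in period 4, group 1; Ge is in period 4, group 14; As is in period 4, group 15; Tl is in period 6, group 13.
Adding an electron releases more energy for atoms nearer the top right (short of the noble gases).
These span different periods and groups, so the two trends combine.
K > Tl: period and group pull opposite ways; the down-group shift dominates (48 vs 19 kJ/mol).
As > K: both are in period 4; the period trend gives As the larger value.
Ge > As: this pair runs against the simple trend — see the exception note.
Cl > Ge: both effects reinforce here, so Cl is clearly the higher of the two.
Note the exception: Ge has a higher electron affinity than As, contrary to the simple trend — adding an electron to As's half-filled 4p³ is unfavourable, so Ge (4p²) has the more exothermic EA.
Tabulated electron affinity (kJ/mol): Cl 349, K 48, Ge 119, As 78, Tl 19.
So from lowest to highest: Tl < K < As < Ge < Cl.

Tl < K < As < Ge < Cl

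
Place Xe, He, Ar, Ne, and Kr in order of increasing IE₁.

Xe < Kr < Ar < Ne < He

He is in period 1, group 18; Ne is in period 2, group 18; Ar is in period 3, group 18; Kr is in period 4, group 18; Xe is in period 5, group 18.
Across a period the outer electron is held more tightly (higher IE₁); down a group it sits in a higher shell, more shielded, and comes off more easily.
All are in group 18, so first ionization energy increases up the group.
So from lowest to highest: Xe < Kr < Ar < Ne < He.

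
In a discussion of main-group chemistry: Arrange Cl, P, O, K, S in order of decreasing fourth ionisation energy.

IE_4 is the cost of taking one more electron from the +3 cation: Cl³⁺ still has 4 valence electrons; P³⁺ still has 2 valence electrons; O³⁺ still has 3 valence electrons; K³⁺ is already 2 electrons into the core; S³⁺ still has 3 valence electrons.
Usually core removal costs more than valence removal, but here the competition is close: a tightly held n=2 valence electron can cost more to remove than an n=3 core electron, so the actual values have to decide it.
Valence configurations: Cl³⁺ [Ne]3s²3p², P³⁺ [Ne]3s², O³⁺ [He]2s²2p¹, S³⁺ [Ne]3s²3p¹.
S³⁺ loses a lone 3p electron whereas P³⁺ must break into a filled 3s² pair, so IE_4(P) > IE_4(S) even though S has the higher nuclear charge.
Approximate IE_4 values (kJ/mol): Cl 5159, P 4964, O 7469, K 5877, S 4556.
Hence IE_4: S < P < Cl < K < O.

O > K > Cl > P > S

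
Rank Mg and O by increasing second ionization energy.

Consider each +1 ion: Mg⁺ still has 1 valence electron; O⁺ still has 5 valence electrons.
All are still removing valence electrons, so compare the +1 ions as you would atoms: IE_2 generally rises across a period (higher Z_eff) and falls down a group (larger shell), subject to the usual subshell exceptions.
Valence configurations: Mg⁺ [Ne]3s¹, O⁺ [He]2s²2p³.
Approximate IE_2 values (kJ/mol): Mg 1451, O 3388.
So the second ionization energies run Mg < O.

Mg < O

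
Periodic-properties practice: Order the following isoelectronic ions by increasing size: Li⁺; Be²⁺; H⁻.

Be²⁺ < Li⁺ < H⁻

All of these have 2 electrons, so size is governed by nuclear charge alone: the more protons, the stronger the pull on the same electron cloud, and the smaller the ion.
Nuclear charges: Be²⁺ (Z=4), Li⁺ (Z=3), H⁻ (Z=1).
Smallest to largest: Be²⁺ < Li⁺ < H⁻.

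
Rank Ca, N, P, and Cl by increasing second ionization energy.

Ca < P < Cl < N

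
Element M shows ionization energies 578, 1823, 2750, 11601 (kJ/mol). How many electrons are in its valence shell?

3

Look for the largest jump between consecutive ionization energies: IE4/IE3 ≈ 4.2, far larger than any earlier ratio.
That jump marks the point where a core electron is being removed. So the atom has 3 valence electrons.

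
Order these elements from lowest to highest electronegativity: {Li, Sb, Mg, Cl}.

Li, Mg, Sb, Cl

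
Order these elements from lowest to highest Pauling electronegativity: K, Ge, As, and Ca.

K < Ca < Ge < As

K is in period 4, group 1; Ca is in period 4, group 2; Ge is in period 4, group 14; As is in period 4, group 15.
Smaller atoms with higher effective nuclear charge are more electronegative.
All lie in period 4, so electronegativity increases left to right.
So from lowest to highest: K < Ca < Ge < As.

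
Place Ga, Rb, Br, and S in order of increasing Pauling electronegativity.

EN rises left→right (higher Z_eff, smaller atoms) and falls top→bottom (larger, more shielded atoms).
These span different periods and groups, so the two trends combine.
Ga > Rb: relative to Rb, both the across-period and down-group shifts push Ga's electronegativity up.
S > Ga: both effects reinforce here, so S is clearly the higher of the two.
Br > S: period and group pull opposite ways; the across-period shift dominates (2.96 vs 2.58).
For reference (Pauling): S 2.58, Ga 1.81, Br 2.96, Rb 0.82.
So from lowest to highest: Rb < Ga < S < Br.

Rb < Ga < S < Br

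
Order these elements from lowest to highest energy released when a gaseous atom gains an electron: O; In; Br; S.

O is in period 2, group 16; S is in period 3, group 16; Br is in period 4, group 17; In is in period 5, group 13.
EA tends to increase across a period and decrease down a group, though the pattern is less regular than for IE or radius.
Here both period and group differ, so the two effects have to be weighed against each other.
O > In: relative to In, both the across-period and down-group shifts push O's electron affinity up.
S > O: this pair runs against the simple trend — see the exception note.
Br > S: the two effects oppose for this pair; the across-period effect wins (325 vs 200 kJ/mol).
Note the exception: S has a higher electron affinity than O, contrary to the simple trend — the compact 2p subshell of O repels the added electron more than S's larger 3p does.
Tabulated electron affinity (kJ/mol): O 141, S 200, Br 325, In 29.
So from lowest to highest: In < O < S < Br.

In < O < S < Br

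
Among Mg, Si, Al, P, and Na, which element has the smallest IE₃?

After 2 electrons have been removed, what remains? Mg²⁺ is the bare [Ne] core; Si²⁺ still has 2 valence electrons; Al²⁺ still has 1 valence electron; P²⁺ still has 3 valence electrons; Na²⁺ is already 1 electron into the core.
Core electrons are held far more tightly than valence electrons, so Na and Mg top the IE_3 order.
Valence configurations: Si²⁺ [Ne]3s², Al²⁺ [Ne]3s¹, P²⁺ [Ne]3s²3p¹.
P²⁺ loses a lone 3p electron whereas Si²⁺ must break into a filled 3s² pair, so IE_3(Si) > IE_3(P) even though P has the higher nuclear charge.
Tabulated IE_3 (kJ/mol): Mg 7733, Si 3232, Al 2745, P 2914, Na 6910.
So the third ionization energies run Al < P < Si < Na < Mg.

Al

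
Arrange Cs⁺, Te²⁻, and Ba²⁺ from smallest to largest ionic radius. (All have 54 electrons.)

All of these have 54 electrons, so size is governed by nuclear charge alone: the more protons, the stronger the pull on the same electron cloud, and the smaller the ion.
Nuclear charges: Ba²⁺ (Z=56), Cs⁺ (Z=55), Te²⁻ (Z=52).
Smallest to largest: Ba²⁺ < Cs⁺ < Te²⁻.

Ba²⁺ < Cs⁺ < Te²⁻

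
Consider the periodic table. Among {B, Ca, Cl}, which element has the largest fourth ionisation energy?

B

IE_4 is the cost of taking one more electron from the +3 cation: B³⁺ is the bare [He] core; Ca³⁺ is already 1 electron into the core; Cl³⁺ still has 4 valence electrons.
Pulling an electron out of a noble-gas core costs far more than removing a remaining valence electron, so Ca and B sit at the high end of IE_4.
Approximate IE_4 values (kJ/mol): B 25026, Ca 6491, Cl 5159.
Overall IE_4 order: Cl < Ca < B.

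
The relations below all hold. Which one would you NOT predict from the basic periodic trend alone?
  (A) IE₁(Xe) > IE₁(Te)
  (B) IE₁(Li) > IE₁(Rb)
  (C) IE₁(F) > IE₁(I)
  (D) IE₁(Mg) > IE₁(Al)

(D)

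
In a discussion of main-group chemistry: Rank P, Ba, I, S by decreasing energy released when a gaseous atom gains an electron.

P is in period 3, group 15; S is in period 3, group 16; I is in period 5, group 17; Ba is in period 6, group 2.
EA tends to increase across a period and decrease down a group, though the pattern is less regular than for IE or radius.
Neither a single period nor a single group — weigh both effects.
P > Ba: both effects reinforce here, so P is clearly the higher of the two.
S > P: both are in period 3; the period trend gives S the larger value.
I > S: the two effects oppose for this pair; the across-period effect wins (295 vs 200 kJ/mol).
Approximate values (kJ/mol): P 72, S 200, I 295, Ba 14.
So from highest to lowest: I > S > P > Ba.

I > S > P > Ba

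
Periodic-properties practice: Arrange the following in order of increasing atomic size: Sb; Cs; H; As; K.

H is in period 1, group 1; K is in period 4, group 1; As is in period 4, group 15; Sb is in period 5, group 15; Cs is in period 6, group 1.
Atomic radius shrinks across a period as nuclear charge pulls the same shell inward, and grows down a group as new shells are added.
These span different periods and groups, so the two trends combine.
As > H: the two effects oppose for this pair; the down-group effect wins (121 vs 32 pm).
Sb > As: Sb sits below As in group 15, so the down-group effect alone puts Sb larger.
K > Sb: period and group pull opposite ways; the across-period shift dominates (196 vs 140 pm).
Cs > K: Cs sits below K in group 1, so the down-group effect alone puts Cs larger.
Tabulated atomic radius (pm): H 32, K 196, As 121, Sb 140, Cs 232.
So from smallest to largest: H < As < Sb < K < Cs.

H < As < Sb < K < Cs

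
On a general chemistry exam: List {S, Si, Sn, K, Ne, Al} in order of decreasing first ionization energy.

Ne, S, Si, Sn, Al, K

Ne is in period 2, group 18; Al is in period 3, group 13; Si is in period 3, group 14; S is in period 3, group 16; K is in period 4, group 1; Sn is in period 5, group 14.
Removing the outermost electron gets harder across a period and easier down a group.
These span different periods and groups, so the two trends combine.
Al > K: both effects reinforce here, so Al is clearly the higher of the two.
Sn > Al: the two effects oppose for this pair; the across-period effect wins (709 vs 578 kJ/mol).
Si > Sn: Si sits above Sn in group 14, so the down-group effect alone puts Si higher.
S > Si: S lies to the right of Si in period 3, so the across-period effect alone puts S higher.
Ne > S: relative to S, both the across-period and down-group shifts push Ne's first ionization energy up.
For reference (kJ/mol): Ne 2081, Al 578, Si 786, S 1000, K 419, Sn 709.
So from highest to lowest: Ne > S > Si > Sn > Al > K.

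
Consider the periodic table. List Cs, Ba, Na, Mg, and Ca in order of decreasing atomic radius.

Cs, Ba, Ca, Na, Mg

Across a period the added protons contract the valence shell; down a group each new principal shell makes the atom larger.
These span different periods and groups, so the two trends combine.
Na > Mg: Na lies to the left of Mg in period 3, so the across-period effect alone puts Na larger.
Ca > Na: period and group pull opposite ways; the down-group shift dominates (171 vs 155 pm).
Ba > Ca: they share group 2; the group trend gives Ba the larger value.
Cs > Ba: both are in period 6; the period trend gives Cs the larger value.
Tabulated atomic radius (pm): Na 155, Mg 139, Ca 171, Cs 232, Ba 196.
So from largest to smallest: Cs > Ba > Ca > Na > Mg.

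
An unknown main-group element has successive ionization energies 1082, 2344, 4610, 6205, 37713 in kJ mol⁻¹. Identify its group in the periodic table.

Group 14

Look for the largest jump between consecutive ionization energies: IE5/IE4 ≈ 6.1, far larger than any earlier ratio.
That jump marks the point where a core electron is being removed. So the atom has 4 valence electrons.
A main-group element with 4 valence electrons is in group 14.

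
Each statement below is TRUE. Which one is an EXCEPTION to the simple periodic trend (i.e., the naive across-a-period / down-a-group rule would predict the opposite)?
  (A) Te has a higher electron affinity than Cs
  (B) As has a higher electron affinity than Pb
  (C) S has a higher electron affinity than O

(C)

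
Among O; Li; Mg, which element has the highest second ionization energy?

Li

Consider each +1 ion: O⁺ still has 5 valence electrons; Li⁺ is the bare [He] core; Mg⁺ still has 1 valence electron.
Breaking into a closed-shell core is much more expensive than removing a leftover valence electron — Li has the largest IE_2 here.
Valence configurations: O⁺ [He]2s²2p³, Mg⁺ [Ne]3s¹.
Tabulated IE_2 (kJ/mol): O 3388, Li 7298, Mg 1451.
So the second ionization energies run Mg < O < Li.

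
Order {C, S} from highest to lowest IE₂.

C, S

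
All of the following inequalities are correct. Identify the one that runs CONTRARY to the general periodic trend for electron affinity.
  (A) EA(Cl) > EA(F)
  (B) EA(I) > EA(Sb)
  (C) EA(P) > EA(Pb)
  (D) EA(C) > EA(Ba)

(A)

The general trend: electron affinity increases across a period and decreases down a group.
(A) Cl (period 3, group 17) vs F (period 2, group 17): the stated order contradicts the simple trend.
(B) I (period 5, group 17) vs Sb (period 5, group 15): the stated order agrees with the simple trend.
(C) P (period 3, group 15) vs Pb (period 6, group 14): the stated order agrees with the simple trend.
(D) C (period 2, group 14) vs Ba (period 6, group 2): the stated order agrees with the simple trend.
The exception is (A): F's small 2p subshell makes the incoming electron feel strong e⁻–e⁻ repulsion, so Cl actually releases more energy on gaining an electron.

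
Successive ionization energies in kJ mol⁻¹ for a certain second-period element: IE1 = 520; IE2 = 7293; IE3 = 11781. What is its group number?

Group 1

Look for the largest jump between consecutive ionization energies: IE2/IE1 ≈ 14.0, far larger than any earlier ratio.
That jump marks the point where a core electron is being removed. So the atom has 1 valence electron.
A main-group element with 1 valence electron is in group 1.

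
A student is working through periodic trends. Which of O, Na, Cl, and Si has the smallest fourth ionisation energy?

Si

After 3 electrons have been removed, what remains? O³⁺ still has 3 valence electrons; Na³⁺ is already 2 electrons into the core; Cl³⁺ still has 4 valence electrons; Si³⁺ still has 1 valence electron.
Core electrons are held far more tightly than valence electrons, so Na tops the IE_4 order.
Valence configurations: O³⁺ [He]2s²2p¹, Cl³⁺ [Ne]3s²3p², Si³⁺ [Ne]3s¹.
Tabulated IE_4 (kJ/mol): O 7469, Na 9543, Cl 5159, Si 4356.
Hence IE_4: Si < Cl < O < Na.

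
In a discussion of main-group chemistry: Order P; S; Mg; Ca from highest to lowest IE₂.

S > P > Mg > Ca

Consider each +1 ion: P⁺ still has 4 valence electrons; S⁺ still has 5 valence electrons; Mg⁺ still has 1 valence electron; Ca⁺ still has 1 valence electron.
All are still removing valence electrons, so compare the +1 ions as you would atoms: IE_2 generally rises across a period (higher Z_eff) and falls down a group (larger shell), subject to the usual subshell exceptions.
Valence configurations: P⁺ [Ne]3s²3p², S⁺ [Ne]3s²3p³, Mg⁺ [Ne]3s¹, Ca⁺ [Ar]4s¹.
Approximate IE_2 values (kJ/mol): P 1907, S 2252, Mg 1451, Ca 1145.
Putting it together, IE_2: Ca < Mg < P < S.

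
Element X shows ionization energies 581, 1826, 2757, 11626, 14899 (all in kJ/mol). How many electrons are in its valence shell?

3

Look for the largest jump between consecutive ionization energies: IE4/IE3 ≈ 4.2, far larger than any earlier ratio.
That jump marks the point where a core electron is being removed. So the atom has 3 valence electrons.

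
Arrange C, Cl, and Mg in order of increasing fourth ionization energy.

Cl < C < Mg

After 3 electrons have been removed, what remains? C³⁺ still has 1 valence electron; Cl³⁺ still has 4 valence electrons; Mg³⁺ is already 1 electron into the core.
Core electrons are held far more tightly than valence electrons, so Mg tops the IE_4 order.
Valence configurations: C³⁺ [He]2s¹, Cl³⁺ [Ne]3s²3p².
Approximate IE_4 values (kJ/mol): C 6223, Cl 5159, Mg 10543.
Putting it together, IE_4: Cl < C < Mg.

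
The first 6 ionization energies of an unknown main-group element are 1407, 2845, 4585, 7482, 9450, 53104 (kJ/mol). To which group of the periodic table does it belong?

Look for the largest jump between consecutive ionization energies: IE6/IE5 ≈ 5.6, far larger than any earlier ratio.
That jump marks the point where a core electron is being removed. So the atom has 5 valence electrons.
A main-group element with 5 valence electrons is in group 15.

Group 15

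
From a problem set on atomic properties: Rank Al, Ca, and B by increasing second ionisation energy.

Ca < Al < B

Consider each +1 ion: Al⁺ still has 2 valence electrons; Ca⁺ still has 1 valence electron; B⁺ still has 2 valence electrons.
All are still removing valence electrons, so compare the +1 ions as you would atoms: IE_2 generally rises across a period (higher Z_eff) and falls down a group (larger shell), subject to the usual subshell exceptions.
Valence configurations: Al⁺ [Ne]3s², Ca⁺ [Ar]4s¹, B⁺ [He]2s².
Approximate IE_2 values (kJ/mol): Al 1817, Ca 1145, B 2427.
Putting it together, IE_2: Ca < Al < B.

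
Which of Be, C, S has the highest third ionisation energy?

After 2 electrons have been removed, what remains? Be²⁺ is the bare [He] core; C²⁺ still has 2 valence electrons; S²⁺ still has 4 valence electrons.
Pulling an electron out of a noble-gas core costs far more than removing a remaining valence electron, so Be sits at the high end of IE_3.
Valence configurations: C²⁺ [He]2s², S²⁺ [Ne]3s²3p².
Tabulated IE_3 (kJ/mol): Be 14849, C 4620, S 3357.
Hence IE_3: S < C < Be.

Be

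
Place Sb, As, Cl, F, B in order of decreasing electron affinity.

Cl > F > Sb > As > B

Electron affinity generally becomes more exothermic across a period toward the halogens and less exothermic down a group.
These span different periods and groups, so the two trends combine.
As > B: the two effects oppose for this pair; the across-period effect wins (78 vs 27 kJ/mol).
Sb > As: this pair runs against the simple trend — see the exception note.
F > Sb: both effects reinforce here, so F is clearly the higher of the two.
Cl > F: this pair runs against the simple trend — see the exception note.
Note the exception: Sb has a higher electron affinity than As, contrary to the simple trend — both are half-filled np³, but the pairing/repulsion penalty for the added electron shrinks as the p orbitals become larger and more diffuse down the group, and for Sb that outweighs the weaker nuclear attraction.
Note the exception: Cl has a higher electron affinity than F, contrary to the simple trend — F's small 2p subshell makes the incoming electron feel strong e⁻–e⁻ repulsion, so Cl actually releases more energy on gaining an electron.
Tabulated electron affinity (kJ/mol): B 27, F 328, Cl 349, As 78, Sb 103.
So from highest to lowest: Cl > F > Sb > As > B.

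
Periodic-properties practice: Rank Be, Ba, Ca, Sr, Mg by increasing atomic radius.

Be, Mg, Ca, Sr, Ba

Be is in period 2, group 2; Mg is in period 3, group 2; Ca is in period 4, group 2; Sr is in period 5, group 2; Ba is in period 6, group 2.
Radius decreases left→right (rising Z_eff, same n) and increases top→bottom (higher n).
All are in group 2, so atomic radius increases down the group.
So from smallest to largest: Be < Mg < Ca < Sr < Ba.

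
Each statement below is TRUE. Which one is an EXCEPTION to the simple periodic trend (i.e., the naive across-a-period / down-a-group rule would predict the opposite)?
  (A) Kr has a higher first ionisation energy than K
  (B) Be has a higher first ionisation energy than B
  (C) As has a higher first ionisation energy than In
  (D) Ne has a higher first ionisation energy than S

The general trend: first ionisation energy increases across a period and decreases down a group.
(A) Kr (period 4, group 18) vs K (period 4, group 1): the stated order agrees with the simple trend.
(B) Be (period 2, group 2) vs B (period 2, group 13): the stated order contradicts the simple trend.
(C) As (period 4, group 15) vs In (period 5, group 13): the stated order agrees with the simple trend.
(D) Ne (period 2, group 18) vs S (period 3, group 16): the stated order agrees with the simple trend.
The exception is (B): removing B's lone 2p electron is easier than breaking Be's filled 2s².

(B)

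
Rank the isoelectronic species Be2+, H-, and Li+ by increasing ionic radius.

Be2+ < Li+ < H-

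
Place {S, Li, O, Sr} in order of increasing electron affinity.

Adding an electron releases more energy for atoms nearer the top right (short of the noble gases).
Here both period and group differ, so the two effects have to be weighed against each other.
Li > Sr: the two effects oppose for this pair; the down-group effect wins (60 vs 5 kJ/mol).
O > Li: O lies to the right of Li in period 2, so the across-period effect alone puts O higher.
S > O: this pair runs against the simple trend — see the exception note.
Note the exception: S has a higher electron affinity than O, contrary to the simple trend — the compact 2p subshell of O repels the added electron more than S's larger 3p does.
For reference (kJ/mol): Li 60, O 141, S 200, Sr 5.
So from lowest to highest: Sr < Li < O < S.

Sr, Li, O, S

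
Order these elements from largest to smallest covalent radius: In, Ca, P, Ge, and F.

Ca > In > Ge > P > F

Moving right in a period, electrons are added to the same shell under a stronger nuclear pull, so atoms get smaller; moving down, a new shell is opened and atoms get larger.
Neither a single period nor a single group — weigh both effects.
P > F: relative to F, both the across-period and down-group shifts push P's atomic radius up.
Ge > P: relative to P, both the across-period and down-group shifts push Ge's atomic radius up.
In > Ge: relative to Ge, both the across-period and down-group shifts push In's atomic radius up.
Ca > In: period and group pull opposite ways; the across-period shift dominates (171 vs 142 pm).
Approximate values (pm): F 64, P 111, Ca 171, Ge 121, In 142.
So from largest to smallest: Ca > In > Ge > P > F.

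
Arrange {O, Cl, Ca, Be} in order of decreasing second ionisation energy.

After 1 electron has been removed, what remains? O⁺ still has 5 valence electrons; Cl⁺ still has 6 valence electrons; Ca⁺ still has 1 valence electron; Be⁺ still has 1 valence electron.
All are still removing valence electrons, so compare the +1 ions as you would atoms: IE_2 generally rises across a period (higher Z_eff) and falls down a group (larger shell), subject to the usual subshell exceptions.
Valence configurations: O⁺ [He]2s²2p³, Cl⁺ [Ne]3s²3p⁴, Ca⁺ [Ar]4s¹, Be⁺ [He]2s¹.
Tabulated IE_2 (kJ/mol): O 3388, Cl 2298, Ca 1145, Be 1757.
Overall IE_2 order: Ca < Be < Cl < O.

O, Cl, Be, Ca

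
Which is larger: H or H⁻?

Forming H⁻ adds 1 electron to H. More electron–electron repulsion in the same shell, with unchanged nuclear charge, lets the cloud expand.
An anion is larger than its parent atom: H⁻ > H.

H⁻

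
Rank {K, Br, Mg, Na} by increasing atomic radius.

Moving right in a period, electrons are added to the same shell under a stronger nuclear pull, so atoms get smaller; moving down, a new shell is opened and atoms get larger.
These span different periods and groups, so the two trends combine.
Mg > Br: period and group pull opposite ways; the across-period shift dominates (139 vs 114 pm).
Na > Mg: Na lies to the left of Mg in period 3, so the across-period effect alone puts Na larger.
K > Na: they share group 1; the group trend gives K the larger value.
Approximate values (pm): Na 155, Mg 139, K 196, Br 114.
So from smallest to largest: Br < Mg < Na < K.

Br < Mg < Na < K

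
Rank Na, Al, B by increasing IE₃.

Al < B < Na

Consider each +2 ion: Na²⁺ is already 1 electron into the core; Al²⁺ still has 1 valence electron; B²⁺ still has 1 valence electron.
Pulling an electron out of a noble-gas core costs far more than removing a remaining valence electron, so Na sits at the high end of IE_3.
Valence configurations: Al²⁺ [Ne]3s¹, B²⁺ [He]2s¹.
The numbers (kJ/mol): Na 6910, Al 2745, B 3660.
So the third ionization energies run Al < B < Na.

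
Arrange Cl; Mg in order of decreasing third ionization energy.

Mg, Cl

After 2 electrons have been removed, what remains? Cl²⁺ still has 5 valence electrons; Mg²⁺ is the bare [Ne] core.
Core electrons are held far more tightly than valence electrons, so Mg tops the IE_3 order.
Tabulated IE_3 (kJ/mol): Cl 3822, Mg 7733.
Overall IE_3 order: Cl < Mg.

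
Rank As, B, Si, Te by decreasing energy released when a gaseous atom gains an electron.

Te > Si > As > B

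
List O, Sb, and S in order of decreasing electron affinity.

S > O > Sb

O is in period 2, group 16; S is in period 3, group 16; Sb is in period 5, group 15.
EA tends to increase across a period and decrease down a group, though the pattern is less regular than for IE or radius.
Here both period and group differ, so the two effects have to be weighed against each other.
O > Sb: both effects reinforce here, so O is clearly the higher of the two.
S > O: this pair runs against the simple trend — see the exception note.
Note the exception: S has a higher electron affinity than O, contrary to the simple trend — the compact 2p subshell of O repels the added electron more than S's larger 3p does.
Tabulated electron affinity (kJ/mol): O 141, S 200, Sb 103.
So from highest to lowest: S > O > Sb.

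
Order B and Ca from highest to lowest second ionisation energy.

Consider each +1 ion: B⁺ still has 2 valence electrons; Ca⁺ still has 1 valence electron.
All are still removing valence electrons, so compare the +1 ions as you would atoms: IE_2 generally rises across a period (higher Z_eff) and falls down a group (larger shell), subject to the usual subshell exceptions.
Valence configurations: B⁺ [He]2s², Ca⁺ [Ar]4s¹.
Approximate IE_2 values (kJ/mol): B 2427, Ca 1145.
Putting it together, IE_2: Ca < B.

B > Ca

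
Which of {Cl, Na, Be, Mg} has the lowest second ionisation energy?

Mg

IE_2 is the cost of taking one more electron from the +1 cation: Cl⁺ still has 6 valence electrons; Na⁺ is the bare [Ne] core; Be⁺ still has 1 valence electron; Mg⁺ still has 1 valence electron.
Pulling an electron out of a noble-gas core costs far more than removing a remaining valence electron, so Na sits at the high end of IE_2.
Valence configurations: Cl⁺ [Ne]3s²3p⁴, Be⁺ [He]2s¹, Mg⁺ [Ne]3s¹.
Tabulated IE_2 (kJ/mol): Cl 2298, Na 4562, Be 1757, Mg 1451.
Hence IE_2: Mg < Be < Cl < Na.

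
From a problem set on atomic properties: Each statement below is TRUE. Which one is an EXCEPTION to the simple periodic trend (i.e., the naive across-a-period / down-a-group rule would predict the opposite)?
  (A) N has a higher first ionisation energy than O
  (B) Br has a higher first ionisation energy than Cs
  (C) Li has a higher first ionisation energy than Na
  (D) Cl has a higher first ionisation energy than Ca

The general trend: first ionisation energy increases across a period and decreases down a group.
(A) N (period 2, group 15) vs O (period 2, group 16): the stated order contradicts the simple trend.
(B) Br (period 4, group 17) vs Cs (period 6, group 1): the stated order agrees with the simple trend.
(C) Li (period 2, group 1) vs Na (period 3, group 1): the stated order agrees with the simple trend.
(D) Cl (period 3, group 17) vs Ca (period 4, group 2): the stated order agrees with the simple trend.
The exception is (A): pairing an electron in O's 2p⁴ costs repulsion energy, so O ionizes more easily than half-filled N (2p³).

(A)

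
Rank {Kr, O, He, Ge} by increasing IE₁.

First ionization energy rises across a period (greater Z_eff holds electrons more tightly) and falls down a group (valence electrons are farther from the nucleus).
Neither a single period nor a single group — weigh both effects.
O > Ge: both effects reinforce here, so O is clearly the higher of the two.
Kr > O: the two effects oppose for this pair; the across-period effect wins (1351 vs 1314 kJ/mol).
He > Kr: they share group 18; the group trend gives He the larger value.
Approximate values (kJ/mol): He 2372, O 1314, Ge 762, Kr 1351.
So from lowest to highest: Ge < O < Kr < He.

Ge, O, Kr, He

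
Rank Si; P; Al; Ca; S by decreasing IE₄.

After 3 electrons have been removed, what remains? Si³⁺ still has 1 valence electron; P³⁺ still has 2 valence electrons; Al³⁺ is the bare [Ne] core; Ca³⁺ is already 1 electron into the core; S³⁺ still has 3 valence electrons.
Pulling an electron out of a noble-gas core costs far more than removing a remaining valence electron, so Ca and Al sit at the high end of IE_4.
Valence configurations: Si³⁺ [Ne]3s¹, P³⁺ [Ne]3s², S³⁺ [Ne]3s²3p¹.
S³⁺ loses a lone 3p electron whereas P³⁺ must break into a filled 3s² pair, so IE_4(P) > IE_4(S) even though S has the higher nuclear charge.
Approximate IE_4 values (kJ/mol): Si 4356, P 4964, Al 11577, Ca 6491, S 4556.
Hence IE_4: Si < S < P < Ca < Al.

Al > Ca > P > S > Si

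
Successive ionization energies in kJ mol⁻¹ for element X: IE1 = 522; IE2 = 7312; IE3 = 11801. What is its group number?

Group 1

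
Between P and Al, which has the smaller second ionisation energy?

After 1 electron has been removed, what remains? P⁺ still has 4 valence electrons; Al⁺ still has 2 valence electrons.
All are still removing valence electrons, so compare the +1 ions as you would atoms: IE_2 generally rises across a period (higher Z_eff) and falls down a group (larger shell), subject to the usual subshell exceptions.
Valence configurations: P⁺ [Ne]3s²3p², Al⁺ [Ne]3s².
The numbers (kJ/mol): P 1907, Al 1817.
Hence IE_2: Al < P.

Al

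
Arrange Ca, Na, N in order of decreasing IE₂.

IE_2 is the cost of taking one more electron from the +1 cation: Ca⁺ still has 1 valence electron; Na⁺ is the bare [Ne] core; N⁺ still has 4 valence electrons.
Breaking into a closed-shell core is much more expensive than removing a leftover valence electron — Na has the largest IE_2 here.
Valence configurations: Ca⁺ [Ar]4s¹, N⁺ [He]2s²2p².
Tabulated IE_2 (kJ/mol): Ca 1145, Na 4562, N 2856.
So the second ionization energies run Ca < N < Na.

Na > N > Ca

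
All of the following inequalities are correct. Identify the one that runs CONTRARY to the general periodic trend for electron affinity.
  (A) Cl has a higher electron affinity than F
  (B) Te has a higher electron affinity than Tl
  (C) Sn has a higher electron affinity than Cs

The general trend: electron affinity increases across a period and decreases down a group.
(A) Cl (period 3, group 17) vs F (period 2, group 17): the stated order contradicts the simple trend.
(B) Te (period 5, group 16) vs Tl (period 6, group 13): the stated order agrees with the simple trend.
(C) Sn (period 5, group 14) vs Cs (period 6, group 1): the stated order agrees with the simple trend.
The exception is (A): F's small 2p subshell makes the incoming electron feel strong e⁻–e⁻ repulsion, so Cl actually releases more energy on gaining an electron.

(A)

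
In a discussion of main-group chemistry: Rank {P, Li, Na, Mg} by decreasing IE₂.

IE_2 is the cost of taking one more electron from the +1 cation: P⁺ still has 4 valence electrons; Li⁺ is the bare [He] core; Na⁺ is the bare [Ne] core; Mg⁺ still has 1 valence electron.
Pulling an electron out of a noble-gas core costs far more than removing a remaining valence electron, so Na and Li sit at the high end of IE_2.
Valence configurations: P⁺ [Ne]3s²3p², Mg⁺ [Ne]3s¹.
Tabulated IE_2 (kJ/mol): P 1907, Li 7298, Na 4562, Mg 1451.
Overall IE_2 order: Mg < P < Na < Li.

Li > Na > P > Mg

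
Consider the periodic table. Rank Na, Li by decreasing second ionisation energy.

Li, Na

IE_2 is the cost of taking one more electron from the +1 cation: Na⁺ is the bare [Ne] core; Li⁺ is the bare [He] core.
All of these are removing an electron from a noble-gas core or deeper; the smaller core (lower principal quantum number) is held far more tightly, and within a period the higher nuclear charge binds the same core more tightly.
The numbers (kJ/mol): Na 4562, Li 7298.
Putting it together, IE_2: Na < Li.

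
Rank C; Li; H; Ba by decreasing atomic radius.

H is in period 1, group 1; Li is in period 2, group 1; C is in period 2, group 14; Ba is in period 6, group 2.
Radius decreases left→right (rising Z_eff, same n) and increases top→bottom (higher n).
These span different periods and groups, so the two trends combine.
C > H: the two effects oppose for this pair; the down-group effect wins (75 vs 32 pm).
Li > C: Li lies to the left of C in period 2, so the across-period effect alone puts Li larger.
Ba > Li: the two effects oppose for this pair; the down-group effect wins (196 vs 133 pm).
For reference (pm): H 32, Li 133, C 75, Ba 196.
So from largest to smallest: Ba > Li > C > H.

Ba > Li > C > H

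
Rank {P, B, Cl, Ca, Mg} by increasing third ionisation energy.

P < B < Cl < Ca < Mg

The third ionization energy removes an electron from the +2 ion. For each element: P²⁺ still has 3 valence electrons; B²⁺ still has 1 valence electron; Cl²⁺ still has 5 valence electrons; Ca²⁺ is the bare [Ar] core; Mg²⁺ is the bare [Ne] core.
Breaking into a closed-shell core is much more expensive than removing a leftover valence electron — Ca and Mg have the largest IE_3 here.
Valence configurations: P²⁺ [Ne]3s²3p¹, B²⁺ [He]2s¹, Cl²⁺ [Ne]3s²3p³.
Tabulated IE_3 (kJ/mol): P 2914, B 3660, Cl 3822, Ca 4912, Mg 7733.
Hence IE_3: P < B < Cl < Ca < Mg.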